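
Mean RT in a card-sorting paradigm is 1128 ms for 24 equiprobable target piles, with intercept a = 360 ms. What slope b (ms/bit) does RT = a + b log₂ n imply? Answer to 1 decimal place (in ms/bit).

b = (1128 − 360) / log₂(24) = 768 / 4.5850 = 167.504 ms/bit.

167.5 ms/bit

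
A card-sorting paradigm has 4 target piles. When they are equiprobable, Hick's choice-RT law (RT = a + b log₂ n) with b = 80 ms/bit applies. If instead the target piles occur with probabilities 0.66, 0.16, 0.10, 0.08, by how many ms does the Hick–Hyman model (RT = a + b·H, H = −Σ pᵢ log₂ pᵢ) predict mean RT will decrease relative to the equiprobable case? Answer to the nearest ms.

Equiprobable entropy H₀ = log₂ 4 = 2.0000 bits.
Skewed entropy H = −Σ pᵢ log₂ pᵢ = 1.4424 bits.
ΔRT = b·(H₀ − H) = 80 × 0.5576 = 44.61 ms.

45 ms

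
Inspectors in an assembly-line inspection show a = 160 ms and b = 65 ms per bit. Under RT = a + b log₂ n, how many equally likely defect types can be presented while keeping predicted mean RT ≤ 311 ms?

5

65·log₂ n ≤ 311 − 160 = 151, giving log₂ n ≤ 2.3231 and n ≤ 5.004. The largest whole number is 5.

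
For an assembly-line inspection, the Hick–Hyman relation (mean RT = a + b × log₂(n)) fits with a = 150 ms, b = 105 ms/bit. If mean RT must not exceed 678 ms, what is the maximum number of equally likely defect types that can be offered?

105·log₂ n ≤ 678 − 150 = 528, giving log₂ n ≤ 5.0286 and n ≤ 32.640. The largest whole number is 32.

32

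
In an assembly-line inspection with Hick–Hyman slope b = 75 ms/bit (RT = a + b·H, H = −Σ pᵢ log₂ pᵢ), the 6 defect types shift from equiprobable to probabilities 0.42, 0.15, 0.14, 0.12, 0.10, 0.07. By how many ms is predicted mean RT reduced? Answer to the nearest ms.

21 ms

The RT saving is b·ΔH. Equiprobable H₀ = log₂(6) = 2.5850 bits; with the given probabilities H = 2.3011 bits.
b·(H₀ − H) = 75 × (2.5850 − 2.3011) = 21.29 ms.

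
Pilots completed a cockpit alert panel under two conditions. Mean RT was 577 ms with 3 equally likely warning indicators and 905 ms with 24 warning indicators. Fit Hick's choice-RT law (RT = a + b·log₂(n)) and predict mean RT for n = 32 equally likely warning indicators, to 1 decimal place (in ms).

950.4 ms

RT is linear in log₂ n, so two points fix the line:
  b = (905 − 577) / (log₂ 24 − log₂ 3) = 328 / (4.5850 − 1.5850) = 109.333 ms/bit
  a = 577 − 109.333 × 1.5850 = 403.711 ms
Then RT(32) = 403.711 + 109.333 × log₂ 32 = 403.711 + 109.333 × 5 ≈ 950.377 ms.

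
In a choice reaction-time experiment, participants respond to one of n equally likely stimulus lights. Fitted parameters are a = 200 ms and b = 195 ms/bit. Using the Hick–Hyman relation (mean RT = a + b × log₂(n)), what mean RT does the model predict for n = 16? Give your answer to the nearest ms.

980 ms

log₂(16) = 4 bits, so RT = 200 + 195 × 4 ≈ 980.000 ms.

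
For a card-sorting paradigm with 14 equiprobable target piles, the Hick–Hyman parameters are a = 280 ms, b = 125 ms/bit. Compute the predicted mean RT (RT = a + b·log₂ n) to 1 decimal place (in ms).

755.9 ms

log₂(14) = 3.8074 bits, so RT = 280 + 125 × 3.8074 ≈ 755.919 ms.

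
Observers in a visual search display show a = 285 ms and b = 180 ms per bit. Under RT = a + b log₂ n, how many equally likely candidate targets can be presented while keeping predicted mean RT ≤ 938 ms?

12

Information budget: (938 − 285)/180 = 3.6278 bits, so n ≤ 2^3.6278 = 12.361 → at most 12.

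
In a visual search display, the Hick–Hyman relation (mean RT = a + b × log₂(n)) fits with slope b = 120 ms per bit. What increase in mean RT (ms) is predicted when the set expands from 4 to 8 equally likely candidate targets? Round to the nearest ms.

120 ms

The intercept a cancels: ΔRT = b·(log₂ n₂ − log₂ n₁) = b·log₂(n₂/n₁).
log₂(8) − log₂(4) = log₂(8/4) = log₂(2) = 1.
ΔRT = 120 × 1.0000 = 120.000 ms.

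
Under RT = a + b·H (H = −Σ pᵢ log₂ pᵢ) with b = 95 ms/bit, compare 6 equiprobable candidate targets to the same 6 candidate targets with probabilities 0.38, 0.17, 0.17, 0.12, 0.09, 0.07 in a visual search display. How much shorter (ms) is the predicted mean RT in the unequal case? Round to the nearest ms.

23 ms

Equiprobable entropy H₀ = log₂ 6 = 2.5850 bits.
Skewed entropy H = −Σ pᵢ log₂ pᵢ = 2.3479 bits.
ΔRT = b·(H₀ − H) = 95 × 0.2371 = 22.52 ms.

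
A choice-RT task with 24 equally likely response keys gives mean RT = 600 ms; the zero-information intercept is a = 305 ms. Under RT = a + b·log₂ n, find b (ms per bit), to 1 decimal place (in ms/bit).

64.3 ms/bit

24 alternatives carry log₂ 24 = 4.5850 bits; the choice cost is 600 − 305 = 295 ms, so b = 295/4.5850 = 64.341 ms/bit.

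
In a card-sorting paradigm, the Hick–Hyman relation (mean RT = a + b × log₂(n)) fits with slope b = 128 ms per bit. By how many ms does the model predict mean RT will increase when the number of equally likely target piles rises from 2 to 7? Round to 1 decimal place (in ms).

ΔRT = (a + b log₂ n₂) − (a + b log₂ n₁) = b·(log₂ n₂ − log₂ n₁).
log₂(7) − log₂(2) = 2.8074 − 1 = 1.8074.
ΔRT = 128 × 1.8074 = 231.341 ms.

231.3 ms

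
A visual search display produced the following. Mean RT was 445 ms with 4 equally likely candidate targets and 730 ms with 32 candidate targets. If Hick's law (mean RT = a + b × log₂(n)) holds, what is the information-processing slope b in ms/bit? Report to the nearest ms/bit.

95 ms/bit

Slope: b = (730 − 445) / (log₂ 32 − log₂ 4) = 285/3.0000 = 95 ms/bit.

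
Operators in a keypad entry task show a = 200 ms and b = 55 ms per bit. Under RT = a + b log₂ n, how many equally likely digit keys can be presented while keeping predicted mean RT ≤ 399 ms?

12

Set 200 + 55·log₂ n ≤ 399 → log₂ n ≤ (399 − 200)/55 = 3.6182.
So n ≤ 2^3.6182 = 12.280; the largest integer n is 12.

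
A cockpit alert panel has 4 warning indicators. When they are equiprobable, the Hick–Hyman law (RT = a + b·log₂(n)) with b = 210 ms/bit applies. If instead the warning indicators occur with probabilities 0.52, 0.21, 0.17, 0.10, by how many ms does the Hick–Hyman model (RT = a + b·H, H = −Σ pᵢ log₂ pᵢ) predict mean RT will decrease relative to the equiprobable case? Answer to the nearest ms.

Equiprobable entropy H₀ = log₂ 4 = 2.0000 bits.
Skewed entropy H = −Σ pᵢ log₂ pᵢ = 1.7302 bits.
ΔRT = b·(H₀ − H) = 210 × 0.2698 = 56.66 ms.

57 ms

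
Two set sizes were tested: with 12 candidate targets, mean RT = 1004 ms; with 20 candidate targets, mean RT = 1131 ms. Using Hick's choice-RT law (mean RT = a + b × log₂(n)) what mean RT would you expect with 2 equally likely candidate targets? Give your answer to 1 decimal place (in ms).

558.5 ms

Fit slope and intercept:
  b = (1131 − 1004) / (log₂ 20 − log₂ 12) = 127 / (4.3219 − 3.5850) = 172.328 ms/bit
  a = 1004 − 172.328 × 3.5850 = 386.210 ms
Then RT(2) = 386.210 + 172.328 × log₂ 2 = 386.210 + 172.328 × 1 ≈ 558.538 ms.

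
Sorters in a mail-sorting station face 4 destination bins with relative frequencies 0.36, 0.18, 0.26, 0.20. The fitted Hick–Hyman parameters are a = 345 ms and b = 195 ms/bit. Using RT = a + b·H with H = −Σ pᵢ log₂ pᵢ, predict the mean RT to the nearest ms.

724 ms

Entropy contributions −pᵢ log₂ pᵢ: 0.5306, 0.4453, 0.5053, 0.4644; sum H = 1.9456 bits.
RT = a + bH = 345 + 195·1.9456 = 724.39 ms.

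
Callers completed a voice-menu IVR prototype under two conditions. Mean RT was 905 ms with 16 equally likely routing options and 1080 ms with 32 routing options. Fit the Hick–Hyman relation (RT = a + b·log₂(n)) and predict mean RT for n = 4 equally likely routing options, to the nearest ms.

555 ms

Fit slope and intercept:
  b = (1080 − 905) / (log₂ 32 − log₂ 16) = 175 / (5 − 4) = 175 ms/bit
  a = 905 − 175 × 4 = 205 ms
Then RT(4) = 205 + 175 × log₂ 4 = 205 + 175 × 2 ≈ 555.000 ms.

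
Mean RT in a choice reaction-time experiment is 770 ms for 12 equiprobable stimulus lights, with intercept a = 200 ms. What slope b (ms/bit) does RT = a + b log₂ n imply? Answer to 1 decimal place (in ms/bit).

log₂(12) = 3.5850 bits.
b = (RT − a)/log₂ n = (770 − 200) / 3.5850 = 158.997 ms/bit.

159.0 ms/bit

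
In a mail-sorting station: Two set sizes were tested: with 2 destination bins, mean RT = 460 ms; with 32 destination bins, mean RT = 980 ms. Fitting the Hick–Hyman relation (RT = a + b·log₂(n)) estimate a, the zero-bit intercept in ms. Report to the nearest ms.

330 ms

b = (RT₂ − RT₁)/(log₂ n₂ − log₂ n₁) = (980 − 460)/(5 − 1) = 130 ms/bit.
Intercept: a = 460 − 130·log₂(2) = 330.000 ms.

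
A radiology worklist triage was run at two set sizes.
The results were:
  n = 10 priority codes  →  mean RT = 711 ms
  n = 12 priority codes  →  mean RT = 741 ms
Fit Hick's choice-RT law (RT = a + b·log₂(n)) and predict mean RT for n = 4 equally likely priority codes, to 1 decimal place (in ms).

Fit slope and intercept:
  b = (741 − 711) / (log₂ 12 − log₂ 10) = 30 / (3.5850 − 3.3219) = 114.054 ms/bit
  a = 711 − 114.054 × 3.3219 = 332.122 ms
Then RT(4) = 332.122 + 114.054 × log₂ 4 = 332.122 + 114.054 × 2 ≈ 560.229 ms.

560.2 ms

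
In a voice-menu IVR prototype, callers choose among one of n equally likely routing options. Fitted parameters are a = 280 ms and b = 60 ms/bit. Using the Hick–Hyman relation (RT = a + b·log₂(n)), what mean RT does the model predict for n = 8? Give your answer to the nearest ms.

460 ms

log₂(8) = 3 bits, so RT = 280 + 60 × 3 ≈ 460.000 ms.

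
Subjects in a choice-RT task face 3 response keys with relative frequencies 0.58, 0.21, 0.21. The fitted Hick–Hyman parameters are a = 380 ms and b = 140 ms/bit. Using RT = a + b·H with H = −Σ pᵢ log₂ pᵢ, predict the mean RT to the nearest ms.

576 ms

H = 0.58·log₂(1/0.58) + 0.21·log₂(1/0.21) + 0.21·log₂(1/0.21) = 1.4015 bits.
RT = 380 + 140 × 1.4015 = 576.20 ms.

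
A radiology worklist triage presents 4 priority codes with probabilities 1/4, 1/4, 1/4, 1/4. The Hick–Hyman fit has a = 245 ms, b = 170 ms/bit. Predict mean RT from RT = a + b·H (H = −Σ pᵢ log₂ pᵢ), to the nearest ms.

Each term −pᵢ log₂ pᵢ: 0.25·2 + 0.25·2 + 0.25·2 + 0.25·2; summed, H = 2.000 bits.
Mean RT = a + bH = 245 + 170·2.000 = 585.00 ms.

585 ms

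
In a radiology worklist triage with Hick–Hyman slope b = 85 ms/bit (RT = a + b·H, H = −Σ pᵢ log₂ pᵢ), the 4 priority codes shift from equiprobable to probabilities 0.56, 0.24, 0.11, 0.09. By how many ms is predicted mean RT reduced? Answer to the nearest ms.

The RT saving is b·ΔH. Equiprobable H₀ = log₂(4) = 2.0000 bits; with the given probabilities H = 1.6255 bits.
b·(H₀ − H) = 85 × (2.0000 − 1.6255) = 31.83 ms.

32 ms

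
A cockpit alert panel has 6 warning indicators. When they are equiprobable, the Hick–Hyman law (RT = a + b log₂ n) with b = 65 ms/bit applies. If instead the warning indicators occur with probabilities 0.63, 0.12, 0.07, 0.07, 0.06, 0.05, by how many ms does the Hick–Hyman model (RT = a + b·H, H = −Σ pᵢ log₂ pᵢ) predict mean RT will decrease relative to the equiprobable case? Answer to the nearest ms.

The RT saving is b·ΔH. Equiprobable H₀ = log₂(6) = 2.5850 bits; with the given probabilities H = 1.7838 bits.
b·(H₀ − H) = 65 × (2.5850 − 1.7838) = 52.08 ms.

52 ms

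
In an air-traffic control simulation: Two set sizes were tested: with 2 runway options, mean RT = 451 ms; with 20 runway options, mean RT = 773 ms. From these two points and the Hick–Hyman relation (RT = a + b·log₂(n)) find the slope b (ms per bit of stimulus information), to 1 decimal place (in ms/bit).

b = (RT₂ − RT₁)/(log₂ n₂ − log₂ n₁) = (773 − 451)/(4.3219 − 1) = 96.932 ms/bit.

96.9 ms/bit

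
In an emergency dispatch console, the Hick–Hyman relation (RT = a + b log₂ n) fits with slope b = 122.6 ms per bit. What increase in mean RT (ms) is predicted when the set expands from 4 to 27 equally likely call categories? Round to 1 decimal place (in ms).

337.7 ms

ΔRT = (a + b log₂ n₂) − (a + b log₂ n₁) = b·(log₂ n₂ − log₂ n₁).
log₂(27) − log₂(4) = 4.7549 − 2 = 2.7549.
ΔRT = 122.6 × 2.7549 = 337.749 ms.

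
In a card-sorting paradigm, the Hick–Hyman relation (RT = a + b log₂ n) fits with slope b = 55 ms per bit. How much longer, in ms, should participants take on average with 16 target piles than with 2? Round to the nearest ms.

165 ms

ΔRT = (a + b log₂ n₂) − (a + b log₂ n₁) = b·(log₂ n₂ − log₂ n₁).
log₂(16) − log₂(2) = log₂(16/2) = log₂(8) = 3.
ΔRT = 55 × 3.0000 = 165.000 ms.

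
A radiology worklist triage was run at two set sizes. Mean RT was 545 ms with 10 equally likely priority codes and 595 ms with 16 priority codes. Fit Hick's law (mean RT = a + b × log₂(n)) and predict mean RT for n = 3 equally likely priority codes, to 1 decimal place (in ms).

416.9 ms

With log₂ n on the abscissa the relation is linear; from the two conditions:
  b = (595 − 545) / (log₂ 16 − log₂ 10) = 50 / (4 − 3.3219) = 73.738 ms/bit
  a = 545 − 73.738 × 3.3219 = 300.046 ms
Then RT(3) = 300.046 + 73.738 × log₂ 3 = 300.046 + 73.738 × 1.5850 ≈ 416.919 ms.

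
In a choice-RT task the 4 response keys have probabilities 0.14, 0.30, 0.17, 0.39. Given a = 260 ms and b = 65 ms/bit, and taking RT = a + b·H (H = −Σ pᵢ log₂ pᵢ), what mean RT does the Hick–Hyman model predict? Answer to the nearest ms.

Entropy contributions −pᵢ log₂ pᵢ: 0.3971, 0.5211, 0.4346, 0.5298; sum H = 1.8826 bits.
RT = a + bH = 260 + 65·1.8826 = 382.37 ms.

382 ms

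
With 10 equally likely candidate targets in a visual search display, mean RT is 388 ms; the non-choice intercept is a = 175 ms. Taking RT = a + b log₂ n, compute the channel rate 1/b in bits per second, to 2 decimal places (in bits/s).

b = (388 − 175)/log₂ 10 = 213/3.3219 = 64.119 ms per bit = 0.06412 s/bit; the reciprocal is 15.596 bits/s.

15.60 bits/s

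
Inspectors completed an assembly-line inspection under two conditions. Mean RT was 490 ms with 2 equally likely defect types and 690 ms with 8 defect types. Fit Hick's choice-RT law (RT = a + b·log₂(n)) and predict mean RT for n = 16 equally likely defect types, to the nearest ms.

790 ms

Fit slope and intercept:
  b = (690 − 490) / (log₂ 8 − log₂ 2) = 200 / (3 − 1) = 100 ms/bit
  a = 490 − 100 × 1 = 390 ms
Then RT(16) = 390 + 100 × log₂ 16 = 390 + 100 × 4 ≈ 790.000 ms.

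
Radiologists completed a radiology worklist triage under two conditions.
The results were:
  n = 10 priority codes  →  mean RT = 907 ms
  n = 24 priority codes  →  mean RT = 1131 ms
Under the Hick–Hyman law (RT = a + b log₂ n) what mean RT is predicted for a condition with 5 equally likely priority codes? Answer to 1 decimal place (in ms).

729.6 ms

Solve the two-equation system in a and b:
  b = (1131 − 907) / (log₂ 24 − log₂ 10) = 224 / (4.5850 − 3.3219) = 177.351 ms/bit
  a = 907 − 177.351 × 3.3219 = 317.854 ms
Then RT(5) = 317.854 + 177.351 × log₂ 5 = 317.854 + 177.351 × 2.3219 ≈ 729.649 ms.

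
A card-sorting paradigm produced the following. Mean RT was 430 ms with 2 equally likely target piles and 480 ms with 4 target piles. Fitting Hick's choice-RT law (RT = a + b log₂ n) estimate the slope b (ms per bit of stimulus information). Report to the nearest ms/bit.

Slope: b = (480 − 430) / (log₂ 4 − log₂ 2) = 50/1.0000 = 50 ms/bit.

50 ms/bit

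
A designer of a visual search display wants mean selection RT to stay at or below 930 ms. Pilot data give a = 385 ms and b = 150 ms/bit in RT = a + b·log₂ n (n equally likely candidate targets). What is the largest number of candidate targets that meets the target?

150·log₂ n ≤ 930 − 385 = 545, giving log₂ n ≤ 3.6333 and n ≤ 12.409. The largest whole number is 12.

12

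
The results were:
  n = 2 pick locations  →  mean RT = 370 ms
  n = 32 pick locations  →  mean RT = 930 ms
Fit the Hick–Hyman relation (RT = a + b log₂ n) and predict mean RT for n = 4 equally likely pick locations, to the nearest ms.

Solve the two-equation system in a and b:
  b = (930 − 370) / (log₂ 32 − log₂ 2) = 560 / (5 − 1) = 140 ms/bit
  a = 370 − 140 × 1 = 230 ms
Then RT(4) = 230 + 140 × log₂ 4 = 230 + 140 × 2 ≈ 510.000 ms.

510 ms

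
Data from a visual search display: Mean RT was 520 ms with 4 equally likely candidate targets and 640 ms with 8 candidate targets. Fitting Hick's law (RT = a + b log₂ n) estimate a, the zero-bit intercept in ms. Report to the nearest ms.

280 ms

Slope: b = (640 − 520) / (log₂ 8 − log₂ 4) = 120/1.0000 = 120 ms/bit.
Intercept: a = 520 − 120·log₂(4) = 280.000 ms.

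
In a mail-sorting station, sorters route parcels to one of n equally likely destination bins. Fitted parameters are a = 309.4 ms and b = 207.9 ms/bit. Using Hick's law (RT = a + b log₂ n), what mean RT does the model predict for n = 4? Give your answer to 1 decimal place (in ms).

log₂(4) = 2 bits, so RT = 309.4 + 207.9 × 2 ≈ 725.200 ms.

725.2 ms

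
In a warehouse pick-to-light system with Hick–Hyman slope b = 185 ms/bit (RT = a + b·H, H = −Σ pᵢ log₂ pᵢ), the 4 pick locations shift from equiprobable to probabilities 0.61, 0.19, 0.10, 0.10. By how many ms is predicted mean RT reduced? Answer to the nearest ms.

Equiprobable entropy H₀ = log₂ 4 = 2.0000 bits.
Skewed entropy H = −Σ pᵢ log₂ pᵢ = 1.5546 bits.
ΔRT = b·(H₀ − H) = 185 × 0.4454 = 82.40 ms.

82 ms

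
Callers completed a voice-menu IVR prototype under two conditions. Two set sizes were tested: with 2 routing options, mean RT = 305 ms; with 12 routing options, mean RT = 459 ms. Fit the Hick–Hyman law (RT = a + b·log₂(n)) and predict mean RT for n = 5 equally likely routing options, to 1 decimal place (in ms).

383.8 ms

Solve the two-equation system in a and b:
  b = (459 − 305) / (log₂ 12 − log₂ 2) = 154 / (3.5850 − 1) = 59.575 ms/bit
  a = 305 − 59.575 × 1 = 245.425 ms
Then RT(5) = 245.425 + 59.575 × log₂ 5 = 245.425 + 59.575 × 2.3219 ≈ 383.754 ms.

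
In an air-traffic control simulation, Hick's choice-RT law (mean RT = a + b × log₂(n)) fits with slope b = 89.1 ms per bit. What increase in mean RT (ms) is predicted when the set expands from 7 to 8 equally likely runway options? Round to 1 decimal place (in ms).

The intercept a cancels: ΔRT = b·(log₂ n₂ − log₂ n₁) = b·log₂(n₂/n₁).
log₂(8) − log₂(7) = 3 − 2.8074 = 0.1926.
ΔRT = 89.1 × 0.1926 = 17.165 ms.

17.2 ms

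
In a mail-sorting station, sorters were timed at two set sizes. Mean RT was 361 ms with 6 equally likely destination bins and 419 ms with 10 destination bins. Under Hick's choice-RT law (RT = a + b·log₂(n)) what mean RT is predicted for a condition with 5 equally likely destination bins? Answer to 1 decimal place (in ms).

340.3 ms

Fit slope and intercept:
  b = (419 − 361) / (log₂ 10 − log₂ 6) = 58 / (3.3219 − 2.5850) = 78.701 ms/bit
  a = 361 − 78.701 × 2.5850 = 157.561 ms
Then RT(5) = 157.561 + 78.701 × log₂ 5 = 157.561 + 78.701 × 2.3219 ≈ 340.299 ms.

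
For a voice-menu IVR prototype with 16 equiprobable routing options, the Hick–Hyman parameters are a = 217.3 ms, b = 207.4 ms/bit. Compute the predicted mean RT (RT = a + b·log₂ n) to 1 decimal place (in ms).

1046.9 ms

log₂(16) = 4 bits, so RT = 217.3 + 207.4 × 4 ≈ 1046.900 ms.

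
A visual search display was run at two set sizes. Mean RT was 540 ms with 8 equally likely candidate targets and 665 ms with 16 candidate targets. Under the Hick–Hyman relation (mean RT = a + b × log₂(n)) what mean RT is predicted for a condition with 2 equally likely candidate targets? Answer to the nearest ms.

With log₂ n on the abscissa the relation is linear; from the two conditions:
  b = (665 − 540) / (log₂ 16 − log₂ 8) = 125 / (4 − 3) = 125 ms/bit
  a = 540 − 125 × 3 = 165 ms
Then RT(2) = 165 + 125 × log₂ 2 = 165 + 125 × 1 ≈ 290.000 ms.

290 ms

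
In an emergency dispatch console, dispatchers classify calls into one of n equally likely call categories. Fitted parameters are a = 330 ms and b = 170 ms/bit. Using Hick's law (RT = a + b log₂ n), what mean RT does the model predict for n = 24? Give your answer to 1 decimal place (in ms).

log₂(24) = 4.5850 bits, so RT = 330 + 170 × 4.5850 ≈ 1109.444 ms.

1109.4 ms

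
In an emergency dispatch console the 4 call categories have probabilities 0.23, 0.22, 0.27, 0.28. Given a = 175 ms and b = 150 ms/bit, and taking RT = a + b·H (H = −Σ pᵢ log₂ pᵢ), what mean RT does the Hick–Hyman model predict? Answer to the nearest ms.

474 ms

Entropy contributions −pᵢ log₂ pᵢ: 0.4877, 0.4806, 0.5100, 0.5142; sum H = 1.9925 bits.
RT = a + bH = 175 + 150·1.9925 = 473.87 ms.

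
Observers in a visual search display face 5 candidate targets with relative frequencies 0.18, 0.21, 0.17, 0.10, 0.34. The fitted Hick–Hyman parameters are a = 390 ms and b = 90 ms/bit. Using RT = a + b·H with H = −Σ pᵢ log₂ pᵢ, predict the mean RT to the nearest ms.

H = 0.18·log₂(1/0.18) + 0.21·log₂(1/0.21) + 0.17·log₂(1/0.17) + 0.10·log₂(1/0.10) + 0.34·log₂(1/0.34) = 2.2141 bits.
RT = 390 + 90 × 2.2141 = 589.27 ms.

589 ms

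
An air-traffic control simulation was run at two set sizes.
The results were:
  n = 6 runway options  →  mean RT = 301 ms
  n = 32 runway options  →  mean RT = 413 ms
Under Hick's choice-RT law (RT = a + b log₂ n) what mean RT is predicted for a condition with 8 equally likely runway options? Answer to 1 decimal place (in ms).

RT is linear in log₂ n, so two points fix the line:
  b = (413 − 301) / (log₂ 32 − log₂ 6) = 112 / (5 − 2.5850) = 46.376 ms/bit
  a = 301 − 46.376 × 2.5850 = 181.120 ms
Then RT(8) = 181.120 + 46.376 × log₂ 8 = 181.120 + 46.376 × 3 ≈ 320.248 ms.

320.2 ms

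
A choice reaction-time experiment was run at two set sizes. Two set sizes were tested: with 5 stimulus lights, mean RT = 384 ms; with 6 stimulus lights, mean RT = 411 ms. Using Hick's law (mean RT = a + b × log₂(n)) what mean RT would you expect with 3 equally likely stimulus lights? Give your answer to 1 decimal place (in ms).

308.4 ms

Fit slope and intercept:
  b = (411 − 384) / (log₂ 6 − log₂ 5) = 27 / (2.5850 − 2.3219) = 102.648 ms/bit
  a = 384 − 102.648 × 2.3219 = 145.658 ms
Then RT(3) = 145.658 + 102.648 × log₂ 3 = 145.658 + 102.648 × 1.5850 ≈ 308.352 ms.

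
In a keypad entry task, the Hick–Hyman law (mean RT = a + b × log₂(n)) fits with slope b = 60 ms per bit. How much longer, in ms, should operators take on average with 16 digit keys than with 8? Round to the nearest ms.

Only the slope matters, since a is common to both: ΔRT = b·log₂(n₂/n₁).
log₂(16) − log₂(8) = log₂(16/8) = log₂(2) = 1.
ΔRT = 60 × 1.0000 = 60.000 ms.

60 ms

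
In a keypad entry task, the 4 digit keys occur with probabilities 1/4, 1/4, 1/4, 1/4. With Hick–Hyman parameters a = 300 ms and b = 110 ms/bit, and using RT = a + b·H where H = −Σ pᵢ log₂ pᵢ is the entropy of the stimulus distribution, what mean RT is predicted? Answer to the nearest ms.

H = −Σ pᵢ log₂ pᵢ = 0.25·2 + 0.25·2 + 0.25·2 + 0.25·2 = 2.000 bits.
RT = 300 + 110 × 2.000 = 520.00 ms.

520 ms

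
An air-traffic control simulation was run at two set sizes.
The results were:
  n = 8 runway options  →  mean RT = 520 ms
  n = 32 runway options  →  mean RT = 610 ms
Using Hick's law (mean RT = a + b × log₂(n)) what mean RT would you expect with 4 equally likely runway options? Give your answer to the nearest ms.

Solve the two-equation system in a and b:
  b = (610 − 520) / (log₂ 32 − log₂ 8) = 90 / (5 − 3) = 45 ms/bit
  a = 520 − 45 × 3 = 385 ms
Then RT(4) = 385 + 45 × log₂ 4 = 385 + 45 × 2 ≈ 475.000 ms.

475 ms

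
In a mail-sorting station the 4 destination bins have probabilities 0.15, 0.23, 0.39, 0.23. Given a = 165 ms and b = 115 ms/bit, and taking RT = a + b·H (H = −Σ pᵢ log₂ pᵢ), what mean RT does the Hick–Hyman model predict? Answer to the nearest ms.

Entropy contributions −pᵢ log₂ pᵢ: 0.4105, 0.4877, 0.5298, 0.4877; sum H = 1.9157 bits.
RT = a + bH = 165 + 115·1.9157 = 385.30 ms.

385 ms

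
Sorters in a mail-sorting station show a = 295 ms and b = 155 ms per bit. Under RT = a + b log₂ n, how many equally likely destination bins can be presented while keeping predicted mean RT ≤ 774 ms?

Information budget: (774 − 295)/155 = 3.0903 bits, so n ≤ 2^3.0903 = 8.517 → at most 8.

8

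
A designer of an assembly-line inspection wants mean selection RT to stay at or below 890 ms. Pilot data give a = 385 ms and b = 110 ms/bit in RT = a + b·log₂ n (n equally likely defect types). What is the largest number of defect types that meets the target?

Information budget: (890 − 385)/110 = 4.5909 bits, so n ≤ 2^4.5909 = 24.099 → at most 24.

24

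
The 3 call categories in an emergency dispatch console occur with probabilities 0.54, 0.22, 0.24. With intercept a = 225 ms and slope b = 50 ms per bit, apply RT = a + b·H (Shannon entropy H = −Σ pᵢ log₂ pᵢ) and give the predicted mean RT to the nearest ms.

Entropy contributions −pᵢ log₂ pᵢ: 0.4800, 0.4806, 0.4941; sum H = 1.4548 bits.
RT = a + bH = 225 + 50·1.4548 = 297.74 ms.

298 ms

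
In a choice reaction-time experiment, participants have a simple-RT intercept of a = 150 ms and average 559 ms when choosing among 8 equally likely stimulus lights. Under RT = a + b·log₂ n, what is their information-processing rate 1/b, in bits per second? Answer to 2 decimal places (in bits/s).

b = (559 − 150)/log₂ 8 = 409/3 = 136.333 ms per bit = 0.13633 s/bit; the reciprocal is 7.335 bits/s.

7.33 bits/s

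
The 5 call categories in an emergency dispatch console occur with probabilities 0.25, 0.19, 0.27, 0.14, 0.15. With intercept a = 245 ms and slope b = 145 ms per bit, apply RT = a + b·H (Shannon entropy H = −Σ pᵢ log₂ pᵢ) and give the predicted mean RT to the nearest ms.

Entropy contributions −pᵢ log₂ pᵢ: 0.5000, 0.4552, 0.5100, 0.3971, 0.4105; sum H = 2.2729 bits.
RT = a + bH = 245 + 145·2.2729 = 574.57 ms.

575 ms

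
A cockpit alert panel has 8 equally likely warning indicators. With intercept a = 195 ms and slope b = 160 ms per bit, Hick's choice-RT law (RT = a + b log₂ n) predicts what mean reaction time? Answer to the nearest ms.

675 ms

log₂(8) = 3 bits, so RT = 195 + 160 × 3 ≈ 675.000 ms.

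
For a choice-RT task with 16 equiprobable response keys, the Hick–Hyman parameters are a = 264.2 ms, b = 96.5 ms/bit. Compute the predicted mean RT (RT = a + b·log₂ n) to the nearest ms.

650 ms

log₂(16) = 4 bits, so RT = 264.2 + 96.5 × 4 ≈ 650.200 ms.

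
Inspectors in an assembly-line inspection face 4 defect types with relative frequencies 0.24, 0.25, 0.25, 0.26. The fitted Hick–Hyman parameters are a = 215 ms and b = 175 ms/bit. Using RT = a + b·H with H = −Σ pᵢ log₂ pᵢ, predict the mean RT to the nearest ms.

Entropy contributions −pᵢ log₂ pᵢ: 0.4941, 0.5000, 0.5000, 0.5053; sum H = 1.9994 bits.
RT = a + bH = 215 + 175·1.9994 = 564.90 ms.

565 ms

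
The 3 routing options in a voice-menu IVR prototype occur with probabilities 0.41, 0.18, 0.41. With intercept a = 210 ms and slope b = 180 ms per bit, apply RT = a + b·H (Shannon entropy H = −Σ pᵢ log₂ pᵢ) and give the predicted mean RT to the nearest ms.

H = 0.41·log₂(1/0.41) + 0.18·log₂(1/0.18) + 0.41·log₂(1/0.41) = 1.5001 bits.
RT = 210 + 180 × 1.5001 = 480.01 ms.

480 ms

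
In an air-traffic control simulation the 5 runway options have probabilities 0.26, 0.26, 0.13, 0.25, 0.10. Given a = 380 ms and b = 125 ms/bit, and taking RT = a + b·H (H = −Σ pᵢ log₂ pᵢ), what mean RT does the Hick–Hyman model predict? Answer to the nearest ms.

Entropy contributions −pᵢ log₂ pᵢ: 0.5053, 0.5053, 0.3826, 0.5000, 0.3322; sum H = 2.2254 bits.
RT = a + bH = 380 + 125·2.2254 = 658.18 ms.

658 ms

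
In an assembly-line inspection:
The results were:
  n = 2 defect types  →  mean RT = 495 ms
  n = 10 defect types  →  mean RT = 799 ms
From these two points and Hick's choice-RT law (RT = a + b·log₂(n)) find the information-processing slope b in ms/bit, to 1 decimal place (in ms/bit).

130.9 ms/bit

b = (RT₂ − RT₁)/(log₂ n₂ − log₂ n₁) = (799 − 495)/(3.3219 − 1) = 130.926 ms/bit.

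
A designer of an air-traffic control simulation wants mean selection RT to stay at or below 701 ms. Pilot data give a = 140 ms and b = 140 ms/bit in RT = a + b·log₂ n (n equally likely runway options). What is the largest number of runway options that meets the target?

140·log₂ n ≤ 701 − 140 = 561, giving log₂ n ≤ 4.0071 and n ≤ 16.079. The largest whole number is 16.

16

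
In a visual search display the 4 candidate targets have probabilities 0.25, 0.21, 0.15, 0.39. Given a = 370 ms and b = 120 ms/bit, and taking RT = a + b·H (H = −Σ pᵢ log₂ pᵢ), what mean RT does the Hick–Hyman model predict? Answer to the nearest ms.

H = 0.25·log₂(1/0.25) + 0.21·log₂(1/0.21) + 0.15·log₂(1/0.15) + 0.39·log₂(1/0.39) = 1.9132 bits.
RT = 370 + 120 × 1.9132 = 599.58 ms.

600 ms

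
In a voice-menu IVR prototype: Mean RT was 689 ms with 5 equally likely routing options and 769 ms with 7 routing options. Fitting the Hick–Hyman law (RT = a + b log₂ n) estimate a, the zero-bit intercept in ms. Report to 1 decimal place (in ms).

306.3 ms

b = (RT₂ − RT₁)/(log₂ n₂ − log₂ n₁) = (769 − 689)/(2.8074 − 2.3219) = 164.803 ms/bit.
a = RT₁ − b·log₂ n₁ = 689 − 164.803 × 2.3219 = 306.338 ms.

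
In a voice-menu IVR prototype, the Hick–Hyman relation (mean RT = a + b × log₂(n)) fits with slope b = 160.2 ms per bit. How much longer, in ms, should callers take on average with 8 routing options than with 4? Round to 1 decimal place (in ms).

Only the slope matters, since a is common to both: ΔRT = b·log₂(n₂/n₁).
log₂(8) − log₂(4) = log₂(8/4) = log₂(2) = 1.
ΔRT = 160.2 × 1.0000 = 160.200 ms.

160.2 ms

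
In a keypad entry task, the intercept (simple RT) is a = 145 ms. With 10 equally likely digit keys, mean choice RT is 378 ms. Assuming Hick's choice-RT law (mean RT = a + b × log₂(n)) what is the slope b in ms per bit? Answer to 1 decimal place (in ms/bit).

70.1 ms/bit

b = (378 − 145) / log₂(10) = 233 / 3.3219 = 70.140 ms/bit.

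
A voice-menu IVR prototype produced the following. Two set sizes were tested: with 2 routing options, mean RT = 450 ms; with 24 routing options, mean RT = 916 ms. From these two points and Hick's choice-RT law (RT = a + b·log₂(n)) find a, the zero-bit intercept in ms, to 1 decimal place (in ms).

The slope on a log₂ axis is (916 − 450) / (4.5850 − 1) = 129.987 ms/bit.
a = RT₁ − b·log₂ n₁ = 450 − 129.987 × 1 = 320.013 ms.

320.0 ms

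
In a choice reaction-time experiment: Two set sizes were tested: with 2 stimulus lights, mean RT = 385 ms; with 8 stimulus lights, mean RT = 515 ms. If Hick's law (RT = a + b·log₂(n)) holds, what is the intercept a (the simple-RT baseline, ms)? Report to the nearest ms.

320 ms

b = (RT₂ − RT₁)/(log₂ n₂ − log₂ n₁) = (515 − 385)/(3 − 1) = 65 ms/bit.
a = RT₁ − b·log₂ n₁ = 385 − 65 × 1 = 320.000 ms.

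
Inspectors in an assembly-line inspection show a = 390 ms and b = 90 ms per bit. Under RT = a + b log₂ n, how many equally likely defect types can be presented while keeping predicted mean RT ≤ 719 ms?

12

90·log₂ n ≤ 719 − 390 = 329, giving log₂ n ≤ 3.6556 and n ≤ 12.602. The largest whole number is 12.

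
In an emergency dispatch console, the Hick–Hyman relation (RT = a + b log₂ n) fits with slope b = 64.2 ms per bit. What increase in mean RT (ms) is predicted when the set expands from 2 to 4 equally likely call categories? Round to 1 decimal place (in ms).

The intercept a cancels: ΔRT = b·(log₂ n₂ − log₂ n₁) = b·log₂(n₂/n₁).
log₂(4) − log₂(2) = log₂(4/2) = log₂(2) = 1.
ΔRT = 64.2 × 1.0000 = 64.200 ms.

64.2 ms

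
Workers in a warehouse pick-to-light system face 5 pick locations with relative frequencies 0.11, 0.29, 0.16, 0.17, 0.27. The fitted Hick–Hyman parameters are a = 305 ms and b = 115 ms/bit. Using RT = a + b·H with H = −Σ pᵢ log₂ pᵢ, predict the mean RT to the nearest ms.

562 ms

H = 0.11·log₂(1/0.11) + 0.29·log₂(1/0.29) + 0.16·log₂(1/0.16) + 0.17·log₂(1/0.17) + 0.27·log₂(1/0.27) = 2.2358 bits.
RT = 305 + 115 × 2.2358 = 562.12 ms.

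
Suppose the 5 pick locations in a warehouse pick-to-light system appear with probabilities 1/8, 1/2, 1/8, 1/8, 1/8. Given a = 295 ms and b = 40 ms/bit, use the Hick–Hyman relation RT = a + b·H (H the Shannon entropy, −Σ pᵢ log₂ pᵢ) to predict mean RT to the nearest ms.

H = −Σ pᵢ log₂ pᵢ = 0.125·3 + 0.5·1 + 0.125·3 + 0.125·3 + 0.125·3 = 2.000 bits.
RT = 295 + 40 × 2.000 = 375.00 ms.

375 ms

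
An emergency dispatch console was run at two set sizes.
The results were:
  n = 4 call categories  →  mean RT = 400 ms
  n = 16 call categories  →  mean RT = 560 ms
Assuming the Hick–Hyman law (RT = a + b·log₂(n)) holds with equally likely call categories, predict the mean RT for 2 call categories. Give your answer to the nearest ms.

With log₂ n on the abscissa the relation is linear; from the two conditions:
  b = (560 − 400) / (log₂ 16 − log₂ 4) = 160 / (4 − 2) = 80 ms/bit
  a = 400 − 80 × 2 = 240 ms
Then RT(2) = 240 + 80 × log₂ 2 = 240 + 80 × 1 ≈ 320.000 ms.

320 ms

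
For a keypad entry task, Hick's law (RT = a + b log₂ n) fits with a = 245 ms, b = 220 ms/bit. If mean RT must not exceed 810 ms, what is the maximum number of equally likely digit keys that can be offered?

5

Information budget: (810 − 245)/220 = 2.5682 bits, so n ≤ 2^2.5682 = 5.931 → at most 5.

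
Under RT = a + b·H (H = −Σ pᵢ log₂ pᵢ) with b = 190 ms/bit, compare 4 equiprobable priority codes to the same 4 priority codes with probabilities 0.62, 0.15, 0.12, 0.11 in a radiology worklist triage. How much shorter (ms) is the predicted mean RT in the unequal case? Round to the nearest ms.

Equiprobable entropy H₀ = log₂ 4 = 2.0000 bits.
Skewed entropy H = −Σ pᵢ log₂ pᵢ = 1.5555 bits.
ΔRT = b·(H₀ − H) = 190 × 0.4445 = 84.46 ms.

84 ms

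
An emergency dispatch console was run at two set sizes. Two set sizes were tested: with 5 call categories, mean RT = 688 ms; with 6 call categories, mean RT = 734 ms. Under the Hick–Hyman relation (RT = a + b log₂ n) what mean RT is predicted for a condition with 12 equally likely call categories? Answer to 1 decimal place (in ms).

908.9 ms

RT is linear in log₂ n, so two points fix the line:
  b = (734 − 688) / (log₂ 6 − log₂ 5) = 46 / (2.5850 − 2.3219) = 174.882 ms/bit
  a = 688 − 174.882 × 2.3219 = 281.936 ms
Then RT(12) = 281.936 + 174.882 × log₂ 12 = 281.936 + 174.882 × 3.5850 ≈ 908.882 ms.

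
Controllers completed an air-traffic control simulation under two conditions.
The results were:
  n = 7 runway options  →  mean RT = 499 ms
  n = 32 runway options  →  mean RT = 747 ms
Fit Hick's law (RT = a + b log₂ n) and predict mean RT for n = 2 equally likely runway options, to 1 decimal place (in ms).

RT is linear in log₂ n, so two points fix the line:
  b = (747 − 499) / (log₂ 32 − log₂ 7) = 248 / (5 − 2.8074) = 113.105 ms/bit
  a = 499 − 113.105 × 2.8074 = 181.473 ms
Then RT(2) = 181.473 + 113.105 × log₂ 2 = 181.473 + 113.105 × 1 ≈ 294.578 ms.

294.6 ms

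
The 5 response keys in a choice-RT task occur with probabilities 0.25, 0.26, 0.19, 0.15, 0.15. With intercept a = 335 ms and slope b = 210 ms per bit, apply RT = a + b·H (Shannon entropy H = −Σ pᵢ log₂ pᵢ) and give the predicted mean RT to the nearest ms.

814 ms

H = 0.25·log₂(1/0.25) + 0.26·log₂(1/0.26) + 0.19·log₂(1/0.19) + 0.15·log₂(1/0.15) + 0.15·log₂(1/0.15) = 2.2816 bits.
RT = 335 + 210 × 2.2816 = 814.14 ms.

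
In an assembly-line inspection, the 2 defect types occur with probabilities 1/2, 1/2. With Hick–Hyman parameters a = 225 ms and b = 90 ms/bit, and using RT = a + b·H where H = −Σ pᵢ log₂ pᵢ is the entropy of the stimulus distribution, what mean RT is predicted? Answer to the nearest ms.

315 ms

Each term −pᵢ log₂ pᵢ: 0.5·1 + 0.5·1; summed, H = 1.000 bits.
Mean RT = a + bH = 225 + 90·1.000 = 315.00 ms.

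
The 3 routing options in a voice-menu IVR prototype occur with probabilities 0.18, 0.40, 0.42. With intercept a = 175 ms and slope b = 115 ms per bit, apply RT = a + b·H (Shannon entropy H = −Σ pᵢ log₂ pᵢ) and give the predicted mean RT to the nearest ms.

347 ms

Entropy contributions −pᵢ log₂ pᵢ: 0.4453, 0.5288, 0.5256; sum H = 1.4997 bits.
RT = a + bH = 175 + 115·1.4997 = 347.47 ms.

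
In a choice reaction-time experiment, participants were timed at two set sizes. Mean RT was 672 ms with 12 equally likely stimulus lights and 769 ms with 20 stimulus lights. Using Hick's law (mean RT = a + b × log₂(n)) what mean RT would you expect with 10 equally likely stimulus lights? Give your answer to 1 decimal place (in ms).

637.4 ms

Solve the two-equation system in a and b:
  b = (769 − 672) / (log₂ 20 − log₂ 12) = 97 / (4.3219 − 3.5850) = 131.621 ms/bit
  a = 672 − 131.621 × 3.5850 = 200.144 ms
Then RT(10) = 200.144 + 131.621 × log₂ 10 = 200.144 + 131.621 × 3.3219 ≈ 637.379 ms.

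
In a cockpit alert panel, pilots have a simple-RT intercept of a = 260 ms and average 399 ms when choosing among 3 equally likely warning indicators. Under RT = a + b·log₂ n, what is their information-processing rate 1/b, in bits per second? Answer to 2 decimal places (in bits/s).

Choice component = 399 − 260 = 139 ms over log₂(3) = 1.5850 bits.
b = 139 / 1.5850 = 87.699 ms/bit, so 1/b = 11.403 bits/s.

11.40 bits/s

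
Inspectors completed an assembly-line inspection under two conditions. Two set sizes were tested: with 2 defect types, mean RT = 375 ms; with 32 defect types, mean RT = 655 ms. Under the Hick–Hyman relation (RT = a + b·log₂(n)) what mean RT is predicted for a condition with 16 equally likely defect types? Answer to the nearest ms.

Solve the two-equation system in a and b:
  b = (655 − 375) / (log₂ 32 − log₂ 2) = 280 / (5 − 1) = 70 ms/bit
  a = 375 − 70 × 1 = 305 ms
Then RT(16) = 305 + 70 × log₂ 16 = 305 + 70 × 4 ≈ 585.000 ms.

585 ms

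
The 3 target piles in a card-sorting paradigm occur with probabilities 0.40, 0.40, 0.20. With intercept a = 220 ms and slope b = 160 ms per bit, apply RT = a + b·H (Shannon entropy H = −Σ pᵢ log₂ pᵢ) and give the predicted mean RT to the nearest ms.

464 ms

Entropy contributions −pᵢ log₂ pᵢ: 0.5288, 0.5288, 0.4644; sum H = 1.5219 bits.
RT = a + bH = 220 + 160·1.5219 = 463.51 ms.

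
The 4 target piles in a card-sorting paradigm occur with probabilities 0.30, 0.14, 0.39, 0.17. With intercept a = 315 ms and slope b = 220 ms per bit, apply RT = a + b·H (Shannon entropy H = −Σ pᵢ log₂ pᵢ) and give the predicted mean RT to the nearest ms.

H = 0.30·log₂(1/0.30) + 0.14·log₂(1/0.14) + 0.39·log₂(1/0.39) + 0.17·log₂(1/0.17) = 1.8826 bits.
RT = 315 + 220 × 1.8826 = 729.17 ms.

729 ms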